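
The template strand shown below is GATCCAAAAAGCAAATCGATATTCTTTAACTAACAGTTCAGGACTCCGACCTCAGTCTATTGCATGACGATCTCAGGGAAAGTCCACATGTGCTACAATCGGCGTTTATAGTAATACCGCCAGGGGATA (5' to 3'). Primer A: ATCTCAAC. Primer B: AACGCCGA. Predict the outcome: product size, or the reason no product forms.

No product — primer A has no binding site in the template.

Primer A (ATCTCAAC) does not match the top strand, and its reverse complement GTTGAGAT does not match either.
With no annealing site for primer A, no amplification occurs.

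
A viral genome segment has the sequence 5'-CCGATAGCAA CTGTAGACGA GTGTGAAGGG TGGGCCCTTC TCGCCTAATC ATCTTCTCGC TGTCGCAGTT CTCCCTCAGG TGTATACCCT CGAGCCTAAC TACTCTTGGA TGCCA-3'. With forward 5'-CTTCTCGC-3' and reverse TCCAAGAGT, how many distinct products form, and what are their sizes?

The forward primer CTTCTCGC matches the top strand at positions 37–44, 53–60.
The reverse primer's reverse complement is ACTCTTGGA, matching at positions 102–110.
Each forward site pairs with the reverse site to give a product ending at position 110: sizes 74, 58 bp.

Two products: 74 bp, 58 bp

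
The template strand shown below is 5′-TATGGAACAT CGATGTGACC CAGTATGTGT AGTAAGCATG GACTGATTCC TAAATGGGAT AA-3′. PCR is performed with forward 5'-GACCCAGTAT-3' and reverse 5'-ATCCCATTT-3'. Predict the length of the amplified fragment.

44 bp

Scanning the template, GACCCAGTAT occurs at positions 17–26; this primer anneals to the bottom strand there with its 3' end pointing downstream.
Reverse complement of the reverse primer: AAATGGGAT. This occurs on the top strand at positions 52–60.
The product runs from position 17 to position 60, so its length is 60 − 17 + 1 = 44 bp.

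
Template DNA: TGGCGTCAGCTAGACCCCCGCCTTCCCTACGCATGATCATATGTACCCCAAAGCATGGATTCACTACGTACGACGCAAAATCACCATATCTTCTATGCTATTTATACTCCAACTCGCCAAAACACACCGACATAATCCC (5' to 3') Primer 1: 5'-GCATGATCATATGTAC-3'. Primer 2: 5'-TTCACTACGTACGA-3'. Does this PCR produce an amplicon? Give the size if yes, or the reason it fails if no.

Primer 1 (GCATGATCATATGTAC) matches the top strand at positions 31–46 (3' end points downstream).
Primer 2 (TTCACTACGTACGA) also matches the top strand directly, at positions 60–73 — its reverse complement TCGTACGTAGTGAA is not present.
Both primers anneal to the bottom strand with 3' ends pointing the same way, so neither can prime synthesis back toward the other.

No product — both primers anneal to the same strand and extend in the same direction.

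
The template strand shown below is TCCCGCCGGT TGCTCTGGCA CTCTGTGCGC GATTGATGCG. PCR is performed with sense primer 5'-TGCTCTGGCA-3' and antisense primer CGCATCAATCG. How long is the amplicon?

Scanning the template, TGCTCTGGCA occurs at positions 11–20; this primer anneals to the bottom strand there with its 3' end pointing downstream.
Reverse complement of the reverse primer: CGATTGATGCG. This occurs on the top strand at positions 30–40.
The product runs from position 11 to position 40, so its length is 40 − 11 + 1 = 30 bp.

30 bp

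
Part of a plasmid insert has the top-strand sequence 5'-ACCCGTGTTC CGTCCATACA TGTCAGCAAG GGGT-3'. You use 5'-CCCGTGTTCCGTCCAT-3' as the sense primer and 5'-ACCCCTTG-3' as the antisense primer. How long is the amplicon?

The forward primer matches the template at positions 2–17.
The reverse primer's reverse complement is CAAGGGGT, which matches the template at positions 27–34.
Amplicon spans positions 2–34: 33 bp.

33 bp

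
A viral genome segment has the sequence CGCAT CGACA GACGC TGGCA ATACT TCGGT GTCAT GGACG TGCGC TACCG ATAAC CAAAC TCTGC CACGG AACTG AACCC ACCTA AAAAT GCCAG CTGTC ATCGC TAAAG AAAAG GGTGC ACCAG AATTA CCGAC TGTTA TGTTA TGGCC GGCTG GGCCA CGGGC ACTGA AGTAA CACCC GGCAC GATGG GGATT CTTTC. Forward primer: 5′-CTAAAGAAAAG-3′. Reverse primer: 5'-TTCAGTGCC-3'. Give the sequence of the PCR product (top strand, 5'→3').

Forward primer CTAAAGAAAAG is found on the top strand at positions 105–115.
The reverse primer's reverse complement is GGCACTGAA, which matches the template at positions 163–171.
The product is the template from position 105 through 171 (67 bp).

5'-CTAAAGAAAAGGGTGCACCAGAATTACCGACTGTTATGTTATGGCCGGCTGGGCCACGGGCACTGAA-3'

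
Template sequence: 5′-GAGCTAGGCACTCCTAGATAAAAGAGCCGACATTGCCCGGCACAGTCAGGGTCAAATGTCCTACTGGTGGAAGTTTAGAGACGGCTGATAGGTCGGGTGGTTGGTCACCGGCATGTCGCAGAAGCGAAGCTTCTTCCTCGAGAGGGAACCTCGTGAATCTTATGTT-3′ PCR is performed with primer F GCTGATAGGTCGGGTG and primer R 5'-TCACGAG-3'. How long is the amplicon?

Forward primer GCTGATAGGTCGGGTG is found on the top strand at positions 84–99.
Reverse complement of the reverse primer: CTCGTGA. This occurs on the top strand at positions 150–156.
Amplicon spans positions 84–156: 73 bp.

73 bp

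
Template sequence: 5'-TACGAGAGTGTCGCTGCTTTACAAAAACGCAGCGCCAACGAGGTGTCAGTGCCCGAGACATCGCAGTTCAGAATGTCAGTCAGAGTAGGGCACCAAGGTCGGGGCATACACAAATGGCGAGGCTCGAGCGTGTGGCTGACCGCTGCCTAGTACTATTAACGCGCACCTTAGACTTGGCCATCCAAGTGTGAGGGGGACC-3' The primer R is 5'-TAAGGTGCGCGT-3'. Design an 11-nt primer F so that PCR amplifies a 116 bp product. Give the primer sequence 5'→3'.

The reverse primer's reverse complement ACGCGCACCTTA matches the template at positions 159–170, so the product ends at position 170.
A 116 bp product then starts at position 170 − 116 + 1 = 55.
The forward primer is identical to the top strand there: GAGACATCGCA.

5'-GAGACATCGCA-3'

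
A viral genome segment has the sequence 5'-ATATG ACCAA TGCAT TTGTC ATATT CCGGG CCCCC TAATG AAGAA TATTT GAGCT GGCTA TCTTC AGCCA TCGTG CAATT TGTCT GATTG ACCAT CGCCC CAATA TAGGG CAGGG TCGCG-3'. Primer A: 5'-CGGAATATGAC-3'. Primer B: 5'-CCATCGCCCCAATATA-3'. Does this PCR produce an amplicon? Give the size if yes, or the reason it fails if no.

Primer A (CGGAATATGAC) has reverse complement GTCATATTCCG, which matches the top strand at positions 18–28; primer A anneals to the top strand there with its 3' end pointing upstream toward position 18.
Primer B (CCATCGCCCCAATATA) matches the top strand directly at positions 92–107; it anneals to the bottom strand with its 3' end pointing downstream toward position 107.
The 3' ends diverge (primer A extends toward position 1, primer B toward position 120), so the primers never converge on a shared product.

No product — the primers' 3' ends point away from each other.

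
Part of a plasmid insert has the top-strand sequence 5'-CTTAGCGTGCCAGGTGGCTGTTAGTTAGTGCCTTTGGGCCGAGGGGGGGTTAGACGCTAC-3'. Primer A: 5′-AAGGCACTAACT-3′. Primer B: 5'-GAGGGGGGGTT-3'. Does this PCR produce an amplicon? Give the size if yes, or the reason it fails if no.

Primer A (AAGGCACTAACT) has reverse complement AGTTAGTGCCTT, which matches the top strand at positions 23–34; primer A anneals to the top strand there with its 3' end pointing upstream toward position 23.
Primer B (GAGGGGGGGTT) matches the top strand directly at positions 41–51; it anneals to the bottom strand with its 3' end pointing downstream toward position 51.
The 3' ends diverge (primer A extends toward position 1, primer B toward position 60), so the primers never converge on a shared product.

No product — the primers' 3' ends point away from each other.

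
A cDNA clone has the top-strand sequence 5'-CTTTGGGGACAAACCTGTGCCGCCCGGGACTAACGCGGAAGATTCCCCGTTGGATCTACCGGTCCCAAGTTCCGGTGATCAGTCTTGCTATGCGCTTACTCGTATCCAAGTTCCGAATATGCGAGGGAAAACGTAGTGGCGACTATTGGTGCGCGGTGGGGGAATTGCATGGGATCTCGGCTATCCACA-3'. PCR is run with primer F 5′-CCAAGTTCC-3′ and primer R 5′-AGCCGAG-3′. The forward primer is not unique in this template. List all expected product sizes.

118 bp, 77 bp

The forward primer CCAAGTTCC matches the top strand at positions 65–73, 106–114.
The reverse primer's reverse complement is CTCGGCT, matching at positions 176–182.
Each forward site pairs with the reverse site to give a product ending at position 182: sizes 118, 77 bp.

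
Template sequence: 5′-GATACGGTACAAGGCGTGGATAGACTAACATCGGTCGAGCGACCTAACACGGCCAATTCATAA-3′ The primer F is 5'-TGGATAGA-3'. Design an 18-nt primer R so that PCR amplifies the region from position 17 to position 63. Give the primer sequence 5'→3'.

5'-TTATGAATTGGCCGTGTT-3'

The product's 3' end on the top strand is position 63.
The reverse primer anneals to the top strand over positions 46–63, i.e. to AACACGGCCAATTCATAA.
Its sequence written 5'→3' is the reverse complement: TTATGAATTGGCCGTGTT.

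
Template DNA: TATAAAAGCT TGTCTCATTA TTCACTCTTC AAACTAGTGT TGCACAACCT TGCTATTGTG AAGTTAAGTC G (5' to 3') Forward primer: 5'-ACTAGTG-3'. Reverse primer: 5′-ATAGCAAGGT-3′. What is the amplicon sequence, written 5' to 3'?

5'-ACTAGTGTTGCACAACCTTGCTAT-3'

Forward primer ACTAGTG is found on the top strand at positions 33–39.
The reverse primer's reverse complement is ACCTTGCTAT, which matches the template at positions 47–56.
The product is the template from position 33 through 56 (24 bp).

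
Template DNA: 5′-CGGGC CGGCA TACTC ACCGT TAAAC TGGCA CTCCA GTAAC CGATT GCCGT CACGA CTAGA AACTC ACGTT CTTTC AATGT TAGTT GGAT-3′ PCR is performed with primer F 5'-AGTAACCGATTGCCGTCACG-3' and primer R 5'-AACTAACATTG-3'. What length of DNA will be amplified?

Scanning the template, AGTAACCGATTGCCGTCACG occurs at positions 35–54; this primer anneals to the bottom strand there with its 3' end pointing downstream.
The reverse primer's reverse complement is CAATGTTAGTT, which matches the template at positions 75–85.
Product length = (reverse-primer end) − (forward-primer start) + 1 = 85 − 35 + 1 = 51 bp.

51 bp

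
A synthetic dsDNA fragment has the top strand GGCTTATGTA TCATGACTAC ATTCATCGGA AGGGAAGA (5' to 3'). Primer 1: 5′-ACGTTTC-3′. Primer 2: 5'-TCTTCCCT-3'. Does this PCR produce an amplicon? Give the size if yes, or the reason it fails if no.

No product — primer 1 has no binding site in the template.

Primer 1 (ACGTTTC) does not match the top strand, and its reverse complement GAAACGT does not match either.
With no annealing site for primer 1, no amplification occurs.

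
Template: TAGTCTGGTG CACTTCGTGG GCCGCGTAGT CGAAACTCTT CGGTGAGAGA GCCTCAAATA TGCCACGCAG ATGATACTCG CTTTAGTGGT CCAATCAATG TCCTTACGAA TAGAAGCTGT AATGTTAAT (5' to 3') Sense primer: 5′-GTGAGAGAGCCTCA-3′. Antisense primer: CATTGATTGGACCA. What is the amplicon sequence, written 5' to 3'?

5'-GTGAGAGAGCCTCAAATATGCCACGCAGATGATACTCGCTTTAGTGGTCCAATCAATG-3'

The forward primer matches the template at positions 43–56.
Reverse complement of the reverse primer: TGGTCCAATCAATG. This occurs on the top strand at positions 87–100.
The product is the template from position 43 through 100 (58 bp).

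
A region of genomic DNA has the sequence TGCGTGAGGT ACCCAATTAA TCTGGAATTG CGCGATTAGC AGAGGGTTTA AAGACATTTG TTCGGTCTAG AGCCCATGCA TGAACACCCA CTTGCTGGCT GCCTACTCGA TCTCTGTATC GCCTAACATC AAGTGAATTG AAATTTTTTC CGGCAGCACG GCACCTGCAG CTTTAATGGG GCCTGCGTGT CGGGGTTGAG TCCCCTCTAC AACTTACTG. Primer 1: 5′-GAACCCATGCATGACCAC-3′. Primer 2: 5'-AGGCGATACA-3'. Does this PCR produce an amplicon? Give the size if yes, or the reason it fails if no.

No product — primer 1 has no binding site in the template.

Primer 1 (GAACCCATGCATGACCAC) does not match the top strand, and its reverse complement GTGGTCATGCATGGGTTC does not match either.
With no annealing site for primer 1, no amplification occurs.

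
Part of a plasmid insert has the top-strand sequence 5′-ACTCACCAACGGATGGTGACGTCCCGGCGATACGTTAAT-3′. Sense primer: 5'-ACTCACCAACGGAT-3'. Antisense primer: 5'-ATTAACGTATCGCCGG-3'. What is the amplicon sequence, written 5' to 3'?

5'-ACTCACCAACGGATGGTGACGTCCCGGCGATACGTTAAT-3'

Forward primer ACTCACCAACGGAT is found on the top strand at positions 1–14.
Taking the reverse complement of ATTAACGTATCGCCGG gives CCGGCGATACGTTAAT, found at positions 24–39 on the template; the primer anneals here to the top strand with its 3' end pointing upstream.
The product is the template from position 1 through 39 (39 bp).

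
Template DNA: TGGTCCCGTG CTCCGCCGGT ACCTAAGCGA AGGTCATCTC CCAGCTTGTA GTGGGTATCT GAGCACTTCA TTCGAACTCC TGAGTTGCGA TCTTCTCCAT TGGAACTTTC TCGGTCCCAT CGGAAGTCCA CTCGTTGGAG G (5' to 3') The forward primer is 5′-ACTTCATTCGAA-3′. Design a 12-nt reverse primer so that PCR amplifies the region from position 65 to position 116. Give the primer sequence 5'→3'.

The product's 3' end on the top strand is position 116.
The reverse primer anneals to the top strand over positions 105–116, i.e. to ACTTTCTCGGTC.
Its sequence written 5'→3' is the reverse complement: GACCGAGAAAGT.

5'-GACCGAGAAAGT-3'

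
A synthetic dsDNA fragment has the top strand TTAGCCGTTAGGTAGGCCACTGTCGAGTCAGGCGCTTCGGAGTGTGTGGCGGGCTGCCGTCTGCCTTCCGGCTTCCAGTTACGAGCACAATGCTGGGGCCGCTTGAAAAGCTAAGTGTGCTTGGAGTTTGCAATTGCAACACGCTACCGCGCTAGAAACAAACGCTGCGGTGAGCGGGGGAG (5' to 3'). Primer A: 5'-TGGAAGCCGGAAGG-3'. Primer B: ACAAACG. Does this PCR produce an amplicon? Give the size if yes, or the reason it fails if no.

No product — the primers' 3' ends point away from each other.

Primer A (TGGAAGCCGGAAGG) has reverse complement CCTTCCGGCTTCCA, which matches the top strand at positions 64–77; primer A anneals to the top strand there with its 3' end pointing upstream toward position 64.
Primer B (ACAAACG) matches the top strand directly at positions 158–164; it anneals to the bottom strand with its 3' end pointing downstream toward position 164.
The 3' ends diverge (primer A extends toward position 1, primer B toward position 182), so the primers never converge on a shared product.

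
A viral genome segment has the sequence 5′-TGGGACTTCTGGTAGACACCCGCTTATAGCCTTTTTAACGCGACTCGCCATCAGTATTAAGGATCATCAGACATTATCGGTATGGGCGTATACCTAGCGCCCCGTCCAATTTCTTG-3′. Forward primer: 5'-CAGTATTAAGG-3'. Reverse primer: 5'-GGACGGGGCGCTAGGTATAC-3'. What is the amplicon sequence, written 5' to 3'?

Scanning the template, CAGTATTAAGG occurs at positions 52–62; this primer anneals to the bottom strand there with its 3' end pointing downstream.
Taking the reverse complement of GGACGGGGCGCTAGGTATAC gives GTATACCTAGCGCCCCGTCC, found at positions 88–107 on the template; the primer anneals here to the top strand with its 3' end pointing upstream.
The product is the template from position 52 through 107 (56 bp).

5'-CAGTATTAAGGATCATCAGACATTATCGGTATGGGCGTATACCTAGCGCCCCGTCC-3'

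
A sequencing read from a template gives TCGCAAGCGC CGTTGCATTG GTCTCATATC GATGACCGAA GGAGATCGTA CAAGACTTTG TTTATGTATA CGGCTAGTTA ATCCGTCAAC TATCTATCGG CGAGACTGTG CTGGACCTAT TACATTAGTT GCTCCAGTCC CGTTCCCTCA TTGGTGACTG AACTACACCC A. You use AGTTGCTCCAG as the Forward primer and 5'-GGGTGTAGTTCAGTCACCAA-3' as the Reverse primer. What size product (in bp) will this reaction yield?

Scanning the template, AGTTGCTCCAG occurs at positions 127–137; this primer anneals to the bottom strand there with its 3' end pointing downstream.
Reverse complement of the reverse primer: TTGGTGACTGAACTACACCC. This occurs on the top strand at positions 151–170.
The product runs from position 127 to position 170, so its length is 170 − 127 + 1 = 44 bp.

44 bp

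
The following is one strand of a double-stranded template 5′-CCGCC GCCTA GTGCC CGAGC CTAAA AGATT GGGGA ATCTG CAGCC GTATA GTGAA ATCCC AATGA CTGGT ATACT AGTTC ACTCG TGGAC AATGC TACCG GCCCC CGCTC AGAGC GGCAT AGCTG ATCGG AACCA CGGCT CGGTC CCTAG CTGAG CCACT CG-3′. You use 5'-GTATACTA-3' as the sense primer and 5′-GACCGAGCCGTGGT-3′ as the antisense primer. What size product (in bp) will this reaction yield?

The forward primer matches the template at positions 69–76.
Reverse complement of the reverse primer: ACCACGGCTCGGTC. This occurs on the top strand at positions 132–145.
The product runs from position 69 to position 145, so its length is 145 − 69 + 1 = 77 bp.

77 bp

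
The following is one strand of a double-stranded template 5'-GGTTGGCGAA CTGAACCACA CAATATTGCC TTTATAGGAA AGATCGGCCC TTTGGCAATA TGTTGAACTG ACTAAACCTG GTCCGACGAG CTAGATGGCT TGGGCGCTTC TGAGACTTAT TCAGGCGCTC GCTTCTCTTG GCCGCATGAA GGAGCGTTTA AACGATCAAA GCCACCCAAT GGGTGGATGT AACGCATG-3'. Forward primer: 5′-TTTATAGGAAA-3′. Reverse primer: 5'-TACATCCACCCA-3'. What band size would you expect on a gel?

161 bp

Scanning the template, TTTATAGGAAA occurs at positions 31–41; this primer anneals to the bottom strand there with its 3' end pointing downstream.
The reverse primer's reverse complement is TGGGTGGATGTA, which matches the template at positions 180–191.
Amplicon spans positions 31–191: 161 bp.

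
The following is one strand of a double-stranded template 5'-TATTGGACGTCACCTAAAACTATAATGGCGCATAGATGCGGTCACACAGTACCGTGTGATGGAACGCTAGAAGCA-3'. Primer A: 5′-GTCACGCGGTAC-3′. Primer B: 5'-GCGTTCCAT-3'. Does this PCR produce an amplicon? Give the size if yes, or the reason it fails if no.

No product — primer A has no binding site in the template.

Primer A (GTCACGCGGTAC) does not match the top strand, and its reverse complement GTACCGCGTGAC does not match either.
With no annealing site for primer A, no amplification occurs.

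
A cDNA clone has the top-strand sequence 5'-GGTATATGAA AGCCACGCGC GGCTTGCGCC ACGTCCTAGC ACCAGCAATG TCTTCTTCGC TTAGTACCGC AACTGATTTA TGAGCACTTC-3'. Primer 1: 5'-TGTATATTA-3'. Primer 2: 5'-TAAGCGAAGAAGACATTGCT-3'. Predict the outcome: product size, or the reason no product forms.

No product — primer 1 has no binding site in the template.

Primer 1 (TGTATATTA) does not match the top strand, and its reverse complement TAATATACA does not match either.
With no annealing site for primer 1, no amplification occurs.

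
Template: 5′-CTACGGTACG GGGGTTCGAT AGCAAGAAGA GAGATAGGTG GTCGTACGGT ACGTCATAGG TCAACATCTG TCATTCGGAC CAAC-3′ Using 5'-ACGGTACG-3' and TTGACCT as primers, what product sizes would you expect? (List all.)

The forward primer ACGGTACG matches the top strand at positions 3–10, 46–53.
The reverse primer's reverse complement is AGGTCAA, matching at positions 58–64.
Each forward site pairs with the reverse site to give a product ending at position 64: sizes 62, 19 bp.

62 bp, 19 bp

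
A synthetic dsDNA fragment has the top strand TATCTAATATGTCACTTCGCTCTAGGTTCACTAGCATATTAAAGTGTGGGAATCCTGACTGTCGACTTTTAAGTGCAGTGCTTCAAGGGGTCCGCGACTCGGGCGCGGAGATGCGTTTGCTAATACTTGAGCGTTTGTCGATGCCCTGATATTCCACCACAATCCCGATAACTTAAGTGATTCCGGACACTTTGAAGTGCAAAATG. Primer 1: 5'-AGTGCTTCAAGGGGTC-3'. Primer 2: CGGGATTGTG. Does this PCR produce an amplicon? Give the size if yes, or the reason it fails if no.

Yes — a 91 bp product.

Primer 1 (AGTGCTTCAAGGGGTC) matches the top strand at positions 77–92; it acts as a forward primer.
Primer 2's reverse complement is CACAATCCCG, matching the top strand at positions 158–167; it acts as a reverse primer.
The 3' ends face each other across positions 77–167, giving a 91 bp product.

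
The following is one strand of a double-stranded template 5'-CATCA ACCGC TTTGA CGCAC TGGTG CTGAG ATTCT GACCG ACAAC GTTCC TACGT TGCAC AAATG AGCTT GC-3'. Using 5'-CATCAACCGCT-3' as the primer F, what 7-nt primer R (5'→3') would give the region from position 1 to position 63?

The product's 3' end on the top strand is position 63.
The reverse primer anneals to the top strand over positions 57–63, i.e. to GCACAAA.
Its sequence written 5'→3' is the reverse complement: TTTGTGC.

5'-TTTGTGC-3'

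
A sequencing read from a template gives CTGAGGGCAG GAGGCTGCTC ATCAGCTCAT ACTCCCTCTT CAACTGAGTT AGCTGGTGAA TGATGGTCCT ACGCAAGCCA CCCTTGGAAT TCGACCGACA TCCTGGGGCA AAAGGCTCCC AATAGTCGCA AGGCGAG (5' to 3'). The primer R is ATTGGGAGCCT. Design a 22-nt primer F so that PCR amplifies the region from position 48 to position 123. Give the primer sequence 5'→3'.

The reverse primer's reverse complement AGGCTCCCAAT matches the template at positions 113–123; the product starts at position 48.
The forward primer is identical to the top strand over positions 48–69: GTTAGCTGGTGAATGATGGTCC.

5'-GTTAGCTGGTGAATGATGGTCC-3'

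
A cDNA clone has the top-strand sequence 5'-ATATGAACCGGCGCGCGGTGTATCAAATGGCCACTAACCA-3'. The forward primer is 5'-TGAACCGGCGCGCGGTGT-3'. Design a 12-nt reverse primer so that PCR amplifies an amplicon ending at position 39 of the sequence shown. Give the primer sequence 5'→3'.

5'-GGTTAGTGGCCA-3'

The forward primer binds at positions 4–21; the product's 3' end on the top strand is position 39.
The reverse primer anneals to the top strand over positions 28–39, i.e. to TGGCCACTAACC.
Its sequence written 5'→3' is the reverse complement: GGTTAGTGGCCA.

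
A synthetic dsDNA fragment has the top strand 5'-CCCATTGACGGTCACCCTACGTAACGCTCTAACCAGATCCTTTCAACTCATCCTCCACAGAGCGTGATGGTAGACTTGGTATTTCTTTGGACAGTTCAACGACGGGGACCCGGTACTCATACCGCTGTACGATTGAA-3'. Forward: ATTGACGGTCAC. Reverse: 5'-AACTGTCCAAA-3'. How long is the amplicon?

Forward primer ATTGACGGTCAC is found on the top strand at positions 4–15.
The reverse primer's reverse complement is TTTGGACAGTT, which matches the template at positions 86–96.
Amplicon spans positions 4–96: 93 bp.

93 bp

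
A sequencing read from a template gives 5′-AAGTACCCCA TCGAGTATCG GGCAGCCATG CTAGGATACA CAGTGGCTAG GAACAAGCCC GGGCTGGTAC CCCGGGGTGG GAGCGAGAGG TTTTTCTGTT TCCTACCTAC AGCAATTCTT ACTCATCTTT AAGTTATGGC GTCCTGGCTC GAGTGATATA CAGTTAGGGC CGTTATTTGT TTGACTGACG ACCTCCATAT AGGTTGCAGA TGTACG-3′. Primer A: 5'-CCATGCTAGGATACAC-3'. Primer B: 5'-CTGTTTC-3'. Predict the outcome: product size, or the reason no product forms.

Primer A (CCATGCTAGGATACAC) matches the top strand at positions 26–41 (3' end points downstream).
Primer B (CTGTTTC) also matches the top strand directly, at positions 96–102 — its reverse complement GAAACAG is not present.
Both primers anneal to the bottom strand with 3' ends pointing the same way, so neither can prime synthesis back toward the other.

No product — both primers anneal to the same strand and extend in the same direction.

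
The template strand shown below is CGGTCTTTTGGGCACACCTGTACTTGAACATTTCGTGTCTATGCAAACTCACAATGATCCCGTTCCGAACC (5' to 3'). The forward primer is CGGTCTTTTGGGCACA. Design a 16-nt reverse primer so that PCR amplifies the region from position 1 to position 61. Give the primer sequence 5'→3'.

5'-GGGATCATTGTGAGTT-3'

The product's 3' end on the top strand is position 61.
The reverse primer anneals to the top strand over positions 46–61, i.e. to AACTCACAATGATCCC.
Its sequence written 5'→3' is the reverse complement: GGGATCATTGTGAGTT.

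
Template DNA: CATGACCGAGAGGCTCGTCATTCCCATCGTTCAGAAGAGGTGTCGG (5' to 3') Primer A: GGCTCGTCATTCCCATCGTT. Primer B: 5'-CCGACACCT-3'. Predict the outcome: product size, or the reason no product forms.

Primer A (GGCTCGTCATTCCCATCGTT) matches the top strand at positions 12–31; it acts as a forward primer.
Primer B's reverse complement is AGGTGTCGG, matching the top strand at positions 38–46; it acts as a reverse primer.
The 3' ends face each other across positions 12–46, giving a 35 bp product.

Yes — a 35 bp product.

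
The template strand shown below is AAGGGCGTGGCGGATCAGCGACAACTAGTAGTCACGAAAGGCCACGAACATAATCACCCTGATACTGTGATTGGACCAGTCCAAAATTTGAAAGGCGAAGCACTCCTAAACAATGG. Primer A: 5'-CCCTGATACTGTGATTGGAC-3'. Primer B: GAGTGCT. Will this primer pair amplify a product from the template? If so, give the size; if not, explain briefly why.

Primer A (CCCTGATACTGTGATTGGAC) matches the top strand at positions 57–76; it acts as a forward primer.
Primer B's reverse complement is AGCACTC, matching the top strand at positions 99–105; it acts as a reverse primer.
The 3' ends face each other across positions 57–105, giving a 49 bp product.

Yes — a 49 bp product.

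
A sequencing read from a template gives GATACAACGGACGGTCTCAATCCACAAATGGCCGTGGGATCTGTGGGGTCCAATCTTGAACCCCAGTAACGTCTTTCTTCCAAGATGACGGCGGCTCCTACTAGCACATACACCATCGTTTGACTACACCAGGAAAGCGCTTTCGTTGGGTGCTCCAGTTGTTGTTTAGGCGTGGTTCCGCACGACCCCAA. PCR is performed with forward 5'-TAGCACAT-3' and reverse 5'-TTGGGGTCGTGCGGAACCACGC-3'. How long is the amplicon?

The forward primer matches the template at positions 102–109.
Taking the reverse complement of TTGGGGTCGTGCGGAACCACGC gives GCGTGGTTCCGCACGACCCCAA, found at positions 170–191 on the template; the primer anneals here to the top strand with its 3' end pointing upstream.
The product runs from position 102 to position 191, so its length is 191 − 102 + 1 = 90 bp.

90 bp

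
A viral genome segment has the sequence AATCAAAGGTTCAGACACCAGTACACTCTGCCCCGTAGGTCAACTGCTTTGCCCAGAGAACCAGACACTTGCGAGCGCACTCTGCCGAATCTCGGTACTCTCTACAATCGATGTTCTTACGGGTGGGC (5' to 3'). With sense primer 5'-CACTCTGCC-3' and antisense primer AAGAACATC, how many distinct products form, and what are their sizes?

Two products: 95 bp, 41 bp

The forward primer CACTCTGCC matches the top strand at positions 24–32, 78–86.
The reverse primer's reverse complement is GATGTTCTT, matching at positions 110–118.
Each forward site pairs with the reverse site to give a product ending at position 118: sizes 95, 41 bp.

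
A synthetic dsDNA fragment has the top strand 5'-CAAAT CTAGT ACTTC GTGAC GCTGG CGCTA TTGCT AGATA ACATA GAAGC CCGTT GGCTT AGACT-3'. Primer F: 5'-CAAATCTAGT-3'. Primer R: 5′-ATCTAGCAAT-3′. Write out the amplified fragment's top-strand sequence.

5'-CAAATCTAGTACTTCGTGACGCTGGCGCTATTGCTAGAT-3'

Forward primer CAAATCTAGT is found on the top strand at positions 1–10.
Reverse complement of the reverse primer: ATTGCTAGAT. This occurs on the top strand at positions 30–39.
The product is the template from position 1 through 39 (39 bp).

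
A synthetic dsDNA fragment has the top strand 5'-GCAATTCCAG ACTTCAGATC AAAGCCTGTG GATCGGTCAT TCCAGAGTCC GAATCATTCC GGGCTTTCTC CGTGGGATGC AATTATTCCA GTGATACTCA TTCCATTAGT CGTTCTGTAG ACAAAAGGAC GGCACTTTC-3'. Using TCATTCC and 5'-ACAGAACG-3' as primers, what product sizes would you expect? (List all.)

82 bp, 65 bp, 21 bp

The forward primer TCATTCC matches the top strand at positions 37–43, 54–60, 98–104.
The reverse primer's reverse complement is CGTTCTGT, matching at positions 111–118.
Each forward site pairs with the reverse site to give a product ending at position 118: sizes 82, 65, 21 bp.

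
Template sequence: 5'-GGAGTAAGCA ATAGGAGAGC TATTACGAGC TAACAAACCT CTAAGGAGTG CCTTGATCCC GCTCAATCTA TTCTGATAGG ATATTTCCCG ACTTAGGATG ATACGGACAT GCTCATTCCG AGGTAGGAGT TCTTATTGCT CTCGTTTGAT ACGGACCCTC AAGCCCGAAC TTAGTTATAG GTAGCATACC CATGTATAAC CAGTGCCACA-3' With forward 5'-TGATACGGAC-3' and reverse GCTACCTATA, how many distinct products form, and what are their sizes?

Two products: 87 bp, 39 bp

The forward primer TGATACGGAC matches the top strand at positions 99–108, 147–156.
The reverse primer's reverse complement is TATAGGTAGC, matching at positions 176–185.
Each forward site pairs with the reverse site to give a product ending at position 185: sizes 87, 39 bp.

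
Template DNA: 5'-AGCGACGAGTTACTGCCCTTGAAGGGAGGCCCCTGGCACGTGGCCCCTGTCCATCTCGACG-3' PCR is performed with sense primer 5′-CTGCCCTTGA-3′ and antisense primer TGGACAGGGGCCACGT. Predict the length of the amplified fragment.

41 bp

Scanning the template, CTGCCCTTGA occurs at positions 13–22; this primer anneals to the bottom strand there with its 3' end pointing downstream.
Reverse complement of the reverse primer: ACGTGGCCCCTGTCCA. This occurs on the top strand at positions 38–53.
Amplicon spans positions 13–53: 41 bp.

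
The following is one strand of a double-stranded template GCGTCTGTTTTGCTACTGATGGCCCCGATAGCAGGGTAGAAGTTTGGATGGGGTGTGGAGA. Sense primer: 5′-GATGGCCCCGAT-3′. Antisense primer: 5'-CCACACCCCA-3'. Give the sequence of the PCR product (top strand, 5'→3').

Scanning the template, GATGGCCCCGAT occurs at positions 18–29; this primer anneals to the bottom strand there with its 3' end pointing downstream.
Reverse complement of the reverse primer: TGGGGTGTGG. This occurs on the top strand at positions 49–58.
The product is the template from position 18 through 58 (41 bp).

5'-GATGGCCCCGATAGCAGGGTAGAAGTTTGGATGGGGTGTGG-3'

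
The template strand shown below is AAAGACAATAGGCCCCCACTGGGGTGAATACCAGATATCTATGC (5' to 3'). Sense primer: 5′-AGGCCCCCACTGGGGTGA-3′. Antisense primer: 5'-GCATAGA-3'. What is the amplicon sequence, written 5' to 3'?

5'-AGGCCCCCACTGGGGTGAATACCAGATATCTATGC-3'

Scanning the template, AGGCCCCCACTGGGGTGA occurs at positions 10–27; this primer anneals to the bottom strand there with its 3' end pointing downstream.
Taking the reverse complement of GCATAGA gives TCTATGC, found at positions 38–44 on the template; the primer anneals here to the top strand with its 3' end pointing upstream.
The product is the template from position 10 through 44 (35 bp).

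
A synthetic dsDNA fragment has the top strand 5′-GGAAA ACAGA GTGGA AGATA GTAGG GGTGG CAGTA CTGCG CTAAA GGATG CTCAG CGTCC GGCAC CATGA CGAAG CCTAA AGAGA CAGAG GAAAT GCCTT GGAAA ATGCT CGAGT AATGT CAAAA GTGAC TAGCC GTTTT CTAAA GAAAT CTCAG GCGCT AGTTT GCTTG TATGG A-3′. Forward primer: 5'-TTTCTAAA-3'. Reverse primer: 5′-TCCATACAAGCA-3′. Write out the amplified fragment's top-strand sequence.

5'-TTTCTAAAGAAATCTCAGGCGCTAGTTTGCTTGTATGGA-3'

Forward primer TTTCTAAA is found on the top strand at positions 138–145.
Taking the reverse complement of TCCATACAAGCA gives TGCTTGTATGGA, found at positions 165–176 on the template; the primer anneals here to the top strand with its 3' end pointing upstream.
The product is the template from position 138 through 176 (39 bp).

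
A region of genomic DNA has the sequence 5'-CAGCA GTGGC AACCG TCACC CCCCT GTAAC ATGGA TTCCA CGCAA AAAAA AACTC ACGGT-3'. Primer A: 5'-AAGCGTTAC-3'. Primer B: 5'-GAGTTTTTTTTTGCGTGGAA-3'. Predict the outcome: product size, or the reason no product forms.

Primer A (AAGCGTTAC) does not match the top strand, and its reverse complement GTAACGCTT does not match either.
With no annealing site for primer A, no amplification occurs.

No product — primer A has no binding site in the template.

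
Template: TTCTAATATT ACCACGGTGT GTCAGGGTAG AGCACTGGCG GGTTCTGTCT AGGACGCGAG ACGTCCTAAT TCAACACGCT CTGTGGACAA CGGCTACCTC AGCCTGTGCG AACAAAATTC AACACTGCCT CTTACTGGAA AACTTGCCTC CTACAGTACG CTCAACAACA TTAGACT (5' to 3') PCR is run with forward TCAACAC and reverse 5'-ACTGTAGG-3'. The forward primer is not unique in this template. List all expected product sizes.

87 bp, 39 bp

The forward primer TCAACAC matches the top strand at positions 71–77, 119–125.
The reverse primer's reverse complement is CCTACAGT, matching at positions 150–157.
Each forward site pairs with the reverse site to give a product ending at position 157: sizes 87, 39 bp.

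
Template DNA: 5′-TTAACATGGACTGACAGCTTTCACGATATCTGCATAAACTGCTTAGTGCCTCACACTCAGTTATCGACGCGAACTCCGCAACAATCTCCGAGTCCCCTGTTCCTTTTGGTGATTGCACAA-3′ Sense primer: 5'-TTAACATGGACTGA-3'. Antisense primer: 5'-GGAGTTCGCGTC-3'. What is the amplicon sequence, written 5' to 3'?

The forward primer matches the template at positions 1–14.
Reverse complement of the reverse primer: GACGCGAACTCC. This occurs on the top strand at positions 66–77.
The product is the template from position 1 through 77 (77 bp).

5'-TTAACATGGACTGACAGCTTTCACGATATCTGCATAAACTGCTTAGTGCCTCACACTCAGTTATCGACGCGAACTCC-3'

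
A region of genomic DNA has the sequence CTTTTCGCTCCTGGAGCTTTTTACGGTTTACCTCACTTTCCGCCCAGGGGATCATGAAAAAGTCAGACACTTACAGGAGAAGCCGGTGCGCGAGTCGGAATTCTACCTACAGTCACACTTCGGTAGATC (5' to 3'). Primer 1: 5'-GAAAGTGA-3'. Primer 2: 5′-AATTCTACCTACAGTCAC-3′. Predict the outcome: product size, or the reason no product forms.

Primer 1 (GAAAGTGA) has reverse complement TCACTTTC, which matches the top strand at positions 33–40; primer 1 anneals to the top strand there with its 3' end pointing upstream toward position 33.
Primer 2 (AATTCTACCTACAGTCAC) matches the top strand directly at positions 99–116; it anneals to the bottom strand with its 3' end pointing downstream toward position 116.
The 3' ends diverge (primer 1 extends toward position 1, primer 2 toward position 129), so the primers never converge on a shared product.

No product — the primers' 3' ends point away from each other.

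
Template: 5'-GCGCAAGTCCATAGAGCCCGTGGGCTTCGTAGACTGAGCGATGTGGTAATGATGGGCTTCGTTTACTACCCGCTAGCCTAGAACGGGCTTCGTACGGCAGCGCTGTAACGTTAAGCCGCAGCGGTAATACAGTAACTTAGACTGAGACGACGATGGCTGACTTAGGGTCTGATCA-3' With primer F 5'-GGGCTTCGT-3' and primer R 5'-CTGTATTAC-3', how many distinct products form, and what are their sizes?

Three products: 111 bp, 79 bp, 48 bp

The forward primer GGGCTTCGT matches the top strand at positions 22–30, 54–62, 85–93.
The reverse primer's reverse complement is GTAATACAG, matching at positions 124–132.
Each forward site pairs with the reverse site to give a product ending at position 132: sizes 111, 79, 48 bp.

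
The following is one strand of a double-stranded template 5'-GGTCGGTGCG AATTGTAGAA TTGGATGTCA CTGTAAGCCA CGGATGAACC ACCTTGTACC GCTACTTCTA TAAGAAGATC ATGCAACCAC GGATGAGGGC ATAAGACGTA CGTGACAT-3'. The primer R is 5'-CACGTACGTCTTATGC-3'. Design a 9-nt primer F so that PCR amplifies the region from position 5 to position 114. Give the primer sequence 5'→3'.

The reverse primer's reverse complement GCATAAGACGTACGTG matches the template at positions 99–114; the product starts at position 5.
The forward primer is identical to the top strand over positions 5–13: GGTGCGAAT.

5'-GGTGCGAAT-3'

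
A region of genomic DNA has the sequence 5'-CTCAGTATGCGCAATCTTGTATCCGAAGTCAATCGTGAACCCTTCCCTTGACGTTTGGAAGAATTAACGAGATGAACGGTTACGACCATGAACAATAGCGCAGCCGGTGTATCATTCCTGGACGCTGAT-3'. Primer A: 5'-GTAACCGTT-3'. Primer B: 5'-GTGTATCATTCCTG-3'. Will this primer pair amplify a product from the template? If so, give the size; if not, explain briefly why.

No product — the primers' 3' ends point away from each other.

Primer A (GTAACCGTT) has reverse complement AACGGTTAC, which matches the top strand at positions 75–83; primer A anneals to the top strand there with its 3' end pointing upstream toward position 75.
Primer B (GTGTATCATTCCTG) matches the top strand directly at positions 107–120; it anneals to the bottom strand with its 3' end pointing downstream toward position 120.
The 3' ends diverge (primer A extends toward position 1, primer B toward position 129), so the primers never converge on a shared product.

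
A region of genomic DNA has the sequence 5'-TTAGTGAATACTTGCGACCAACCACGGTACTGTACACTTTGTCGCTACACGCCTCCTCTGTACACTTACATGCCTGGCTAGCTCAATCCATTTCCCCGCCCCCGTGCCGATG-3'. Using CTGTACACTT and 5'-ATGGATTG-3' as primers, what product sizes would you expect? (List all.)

62 bp, 34 bp

The forward primer CTGTACACTT matches the top strand at positions 30–39, 58–67.
The reverse primer's reverse complement is CAATCCAT, matching at positions 84–91.
Each forward site pairs with the reverse site to give a product ending at position 91: sizes 62, 34 bp.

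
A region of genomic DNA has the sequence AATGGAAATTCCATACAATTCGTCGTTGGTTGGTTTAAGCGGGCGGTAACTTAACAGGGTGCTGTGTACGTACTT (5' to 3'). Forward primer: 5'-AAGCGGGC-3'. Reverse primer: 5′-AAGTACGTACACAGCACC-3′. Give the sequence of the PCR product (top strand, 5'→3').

5'-AAGCGGGCGGTAACTTAACAGGGTGCTGTGTACGTACTT-3'

The forward primer matches the template at positions 37–44.
Taking the reverse complement of AAGTACGTACACAGCACC gives GGTGCTGTGTACGTACTT, found at positions 58–75 on the template; the primer anneals here to the top strand with its 3' end pointing upstream.
The product is the template from position 37 through 75 (39 bp).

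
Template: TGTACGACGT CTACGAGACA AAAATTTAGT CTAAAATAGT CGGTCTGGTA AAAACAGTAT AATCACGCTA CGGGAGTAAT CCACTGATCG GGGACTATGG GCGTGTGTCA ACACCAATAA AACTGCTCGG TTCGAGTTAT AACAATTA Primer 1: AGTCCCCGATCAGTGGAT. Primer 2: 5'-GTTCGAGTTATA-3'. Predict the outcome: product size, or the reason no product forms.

No product — the primers' 3' ends point away from each other.

Primer 1 (AGTCCCCGATCAGTGGAT) has reverse complement ATCCACTGATCGGGGACT, which matches the top strand at positions 79–96; primer 1 anneals to the top strand there with its 3' end pointing upstream toward position 79.
Primer 2 (GTTCGAGTTATA) matches the top strand directly at positions 130–141; it anneals to the bottom strand with its 3' end pointing downstream toward position 141.
The 3' ends diverge (primer 1 extends toward position 1, primer 2 toward position 148), so the primers never converge on a shared product.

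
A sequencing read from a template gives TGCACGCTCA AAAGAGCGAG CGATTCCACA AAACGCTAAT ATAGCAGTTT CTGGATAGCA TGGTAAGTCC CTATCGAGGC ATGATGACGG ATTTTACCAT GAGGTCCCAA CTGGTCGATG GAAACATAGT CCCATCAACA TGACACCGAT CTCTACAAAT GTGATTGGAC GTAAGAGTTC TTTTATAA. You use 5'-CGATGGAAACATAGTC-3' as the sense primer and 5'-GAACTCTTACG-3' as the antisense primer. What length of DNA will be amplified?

65 bp

The forward primer matches the template at positions 116–131.
Taking the reverse complement of GAACTCTTACG gives CGTAAGAGTTC, found at positions 170–180 on the template; the primer anneals here to the top strand with its 3' end pointing upstream.
Amplicon spans positions 116–180: 65 bp.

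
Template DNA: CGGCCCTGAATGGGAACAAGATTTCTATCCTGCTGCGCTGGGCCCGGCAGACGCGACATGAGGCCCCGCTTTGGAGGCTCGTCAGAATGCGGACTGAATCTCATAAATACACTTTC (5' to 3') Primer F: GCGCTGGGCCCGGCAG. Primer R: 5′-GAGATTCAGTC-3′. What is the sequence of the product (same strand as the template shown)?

5'-GCGCTGGGCCCGGCAGACGCGACATGAGGCCCCGCTTTGGAGGCTCGTCAGAATGCGGACTGAATCTC-3'

The forward primer matches the template at positions 35–50.
Reverse complement of the reverse primer: GACTGAATCTC. This occurs on the top strand at positions 92–102.
The product is the template from position 35 through 102 (68 bp).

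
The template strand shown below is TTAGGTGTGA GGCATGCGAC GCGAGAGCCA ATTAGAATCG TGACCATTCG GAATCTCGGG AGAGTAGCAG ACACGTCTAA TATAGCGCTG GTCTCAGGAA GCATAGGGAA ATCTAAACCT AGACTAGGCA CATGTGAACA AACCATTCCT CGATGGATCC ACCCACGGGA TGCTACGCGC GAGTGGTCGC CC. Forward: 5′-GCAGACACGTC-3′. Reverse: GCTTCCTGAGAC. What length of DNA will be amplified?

36 bp

Forward primer GCAGACACGTC is found on the top strand at positions 67–77.
The reverse primer's reverse complement is GTCTCAGGAAGC, which matches the template at positions 91–102.
The product runs from position 67 to position 102, so its length is 102 − 67 + 1 = 36 bp.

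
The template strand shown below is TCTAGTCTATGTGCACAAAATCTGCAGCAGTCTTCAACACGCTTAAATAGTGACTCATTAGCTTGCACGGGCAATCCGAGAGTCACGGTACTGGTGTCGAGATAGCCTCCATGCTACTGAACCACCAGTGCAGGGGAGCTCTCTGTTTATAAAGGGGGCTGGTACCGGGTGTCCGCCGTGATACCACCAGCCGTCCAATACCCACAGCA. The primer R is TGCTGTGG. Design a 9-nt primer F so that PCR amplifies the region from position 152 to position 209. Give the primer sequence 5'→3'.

5'-AAGGGGGCT-3'

The reverse primer's reverse complement CCACAGCA matches the template at positions 202–209; the product starts at position 152.
The forward primer is identical to the top strand over positions 152–160: AAGGGGGCT.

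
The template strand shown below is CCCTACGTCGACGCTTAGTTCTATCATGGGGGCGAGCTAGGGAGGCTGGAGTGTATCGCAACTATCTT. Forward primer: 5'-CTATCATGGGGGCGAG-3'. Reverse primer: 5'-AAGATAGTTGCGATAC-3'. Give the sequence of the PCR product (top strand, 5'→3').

5'-CTATCATGGGGGCGAGCTAGGGAGGCTGGAGTGTATCGCAACTATCTT-3'

Scanning the template, CTATCATGGGGGCGAG occurs at positions 21–36; this primer anneals to the bottom strand there with its 3' end pointing downstream.
The reverse primer's reverse complement is GTATCGCAACTATCTT, which matches the template at positions 53–68.
The product is the template from position 21 through 68 (48 bp).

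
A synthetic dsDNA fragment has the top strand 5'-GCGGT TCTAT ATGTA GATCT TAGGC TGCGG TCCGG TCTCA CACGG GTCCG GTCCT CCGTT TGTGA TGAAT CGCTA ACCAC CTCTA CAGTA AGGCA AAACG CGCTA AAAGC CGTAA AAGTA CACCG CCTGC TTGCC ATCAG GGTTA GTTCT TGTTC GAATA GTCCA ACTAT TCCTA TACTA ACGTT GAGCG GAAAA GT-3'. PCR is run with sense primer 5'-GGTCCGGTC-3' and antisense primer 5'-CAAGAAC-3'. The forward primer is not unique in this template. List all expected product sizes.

The forward primer GGTCCGGTC matches the top strand at positions 29–37, 45–53.
The reverse primer's reverse complement is GTTCTTG, matching at positions 146–152.
Each forward site pairs with the reverse site to give a product ending at position 152: sizes 124, 108 bp.

124 bp, 108 bp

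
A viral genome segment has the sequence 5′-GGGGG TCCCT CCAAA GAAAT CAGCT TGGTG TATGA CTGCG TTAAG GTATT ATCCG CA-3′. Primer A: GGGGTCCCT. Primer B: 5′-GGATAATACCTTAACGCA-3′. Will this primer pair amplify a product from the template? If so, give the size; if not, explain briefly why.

Yes — a 53 bp product.

Primer A (GGGGTCCCT) matches the top strand at positions 2–10; it acts as a forward primer.
Primer B's reverse complement is TGCGTTAAGGTATTATCC, matching the top strand at positions 37–54; it acts as a reverse primer.
The 3' ends face each other across positions 2–54, giving a 53 bp product.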